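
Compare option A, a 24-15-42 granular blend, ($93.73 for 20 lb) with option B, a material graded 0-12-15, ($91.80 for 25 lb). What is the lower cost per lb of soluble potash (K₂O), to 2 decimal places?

$11.16 per lb K₂O (option A)

option A: K₂O per bag = 20 × 42% = 8.4 lb; cost = 93.73 / 8.4 = $11.1583/lb K₂O.
option B: K₂O per bag = 25 × 15% = 3.75 lb; cost = 91.80 / 3.75 = $24.4800/lb K₂O.
option A is cheaper.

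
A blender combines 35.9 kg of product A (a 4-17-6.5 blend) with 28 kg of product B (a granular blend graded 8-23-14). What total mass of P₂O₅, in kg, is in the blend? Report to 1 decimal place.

12.5 kg P₂O₅

P₂O₅ mass = 17%×35.9 + 23%×28 = 12.543 kg.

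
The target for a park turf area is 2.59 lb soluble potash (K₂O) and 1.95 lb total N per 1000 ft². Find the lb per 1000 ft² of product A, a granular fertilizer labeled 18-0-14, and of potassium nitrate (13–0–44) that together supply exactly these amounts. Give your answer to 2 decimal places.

Let a = lb of product A, b = lb of potassium nitrate (per 1000 ft²).
K₂O: 0.14·a + 0.44·b = 2.59
N: 0.18·a + 0.13·b = 1.95
Eliminate b: (row1) − 0.44/0.13·(row2) → -0.469231·a = -4.01, so a = 8.5459.
Then b = (1.95 − 0.18·8.5459) / 0.13 = 3.16721.

8.55 lb product A, 3.17 lb potassium nitrate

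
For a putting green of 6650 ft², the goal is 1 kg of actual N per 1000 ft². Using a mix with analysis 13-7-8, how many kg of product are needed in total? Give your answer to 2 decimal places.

Product per 1000 ft² = 1 / 13% = 7.69231 kg.
Total product = 7.69231 × 6650 / 1000 = 51.1538 kg.

51.15 kg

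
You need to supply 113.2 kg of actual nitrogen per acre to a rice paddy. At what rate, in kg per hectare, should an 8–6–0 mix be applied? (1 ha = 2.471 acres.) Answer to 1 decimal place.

Product per acre = 113.2 / 8% = 1415 kg.
Convert to per hectare: 1415 × 2.471 = 3496.47 kg.

3496.5 kg of product per hectare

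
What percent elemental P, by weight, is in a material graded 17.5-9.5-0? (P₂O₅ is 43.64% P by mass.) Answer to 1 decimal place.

4.1% P

%P = 9.5 × 0.4364 = 4.1458%.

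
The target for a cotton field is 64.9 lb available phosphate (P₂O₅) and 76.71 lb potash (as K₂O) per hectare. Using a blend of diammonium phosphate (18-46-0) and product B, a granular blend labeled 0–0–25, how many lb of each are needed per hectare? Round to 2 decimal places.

With a, b = lb per hectare of diammonium phosphate and product B:
P₂O₅: 0.46·a + 0·b = 64.9
K₂O: 0·a + 0.25·b = 76.71
Solving simultaneously: a = 141.087, b = 306.84.

141.09 lb diammonium phosphate, 306.84 lb product B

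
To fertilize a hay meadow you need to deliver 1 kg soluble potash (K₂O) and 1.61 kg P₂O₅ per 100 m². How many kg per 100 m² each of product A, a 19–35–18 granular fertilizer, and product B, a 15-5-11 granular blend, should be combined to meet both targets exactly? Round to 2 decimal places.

With a, b = kg per 100 m² of product A and product B:
K₂O: 0.18·a + 0.11·b = 1
P₂O₅: 0.35·a + 0.05·b = 1.61
Solving simultaneously: a = 4.30847, b = 2.04068.

4.31 kg product A, 2.04 kg product B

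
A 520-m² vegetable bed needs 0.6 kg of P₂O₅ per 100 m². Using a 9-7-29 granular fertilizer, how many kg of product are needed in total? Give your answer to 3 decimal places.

Product per 100 m² = 0.6 / 7% = 8.57143 kg.
Total product = 8.57143 × 520 / 100 = 44.5714 kg.

44.571 kg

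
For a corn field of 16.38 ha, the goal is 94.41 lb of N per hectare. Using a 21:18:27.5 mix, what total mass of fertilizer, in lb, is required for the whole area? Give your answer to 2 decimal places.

7363.98 lb

Product per hectare = 94.41 / 21% = 449.571 lb.
Total product = 449.571 × 16.38 = 7363.98 lb.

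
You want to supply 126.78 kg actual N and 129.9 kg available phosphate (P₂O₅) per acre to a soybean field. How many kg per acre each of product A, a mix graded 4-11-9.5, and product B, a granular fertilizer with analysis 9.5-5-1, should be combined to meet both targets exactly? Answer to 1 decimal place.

Let a = kg of product A, b = kg of product B (per acre).
N: 0.04·a + 0.095·b = 126.78
P₂O₅: 0.11·a + 0.05·b = 129.9
Eliminate a: (row1) − 0.04/0.11·(row2) → 0.0768182·b = 79.5436, so b = 1035.48.
Back-substitute: a = (126.78 − 0.095·1035.48) / 0.04 = 710.237.

710.2 kg product A, 1035.5 kg product B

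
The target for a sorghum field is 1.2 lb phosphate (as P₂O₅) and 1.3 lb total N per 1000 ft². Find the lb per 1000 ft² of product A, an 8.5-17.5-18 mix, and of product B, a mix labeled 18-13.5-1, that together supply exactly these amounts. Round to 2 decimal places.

With a, b = lb per 1000 ft² of product A and product B:
P₂O₅: 0.175·a + 0.135·b = 1.2
N: 0.085·a + 0.18·b = 1.3
Eliminate b: (row1) − 0.135/0.18·(row2) → 0.11125·a = 0.225, so a = 2.02247.
Then b = (1.3 − 0.085·2.02247) / 0.18 = 6.26717.

2.02 lb product A, 6.27 lb product B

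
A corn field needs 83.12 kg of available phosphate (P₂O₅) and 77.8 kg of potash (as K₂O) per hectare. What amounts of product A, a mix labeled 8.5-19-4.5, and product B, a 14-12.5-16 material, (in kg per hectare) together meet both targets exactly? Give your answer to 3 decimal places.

144.266 kg product A, 445.675 kg product B

With a, b = kg per hectare of product A and product B:
P₂O₅: 0.19·a + 0.125·b = 83.12
K₂O: 0.045·a + 0.16·b = 77.8
Solving simultaneously: a = 144.2664, b = 445.6751.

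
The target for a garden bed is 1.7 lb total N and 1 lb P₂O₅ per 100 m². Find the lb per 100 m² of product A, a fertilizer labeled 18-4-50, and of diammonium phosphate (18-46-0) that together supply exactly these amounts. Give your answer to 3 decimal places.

7.963 lb product A, 1.481 lb diammonium phosphate

Let a = lb of product A, b = lb of diammonium phosphate (per 100 m²).
N: 0.18·a + 0.18·b = 1.7
P₂O₅: 0.04·a + 0.46·b = 1
Solving simultaneously: a = 7.96296, b = 1.48148.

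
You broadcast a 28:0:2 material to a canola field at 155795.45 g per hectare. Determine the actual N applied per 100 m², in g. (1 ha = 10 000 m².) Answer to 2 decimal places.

436.23 g N per hundred sq m

nitrogen per hectare = 155795.45 × 28% = 43622.7 g.
Convert to per 100 m²: 43622.7 × 0.01 = 436.227 g.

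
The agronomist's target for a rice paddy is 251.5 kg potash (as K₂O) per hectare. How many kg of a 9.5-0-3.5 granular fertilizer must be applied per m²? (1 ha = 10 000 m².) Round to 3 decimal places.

0.719 kg of product per sq m

Product per hectare = 251.5 / 3.5% = 7185.71 kg.
Convert to per m²: 7185.71 × 0.0001 = 0.718571 kg.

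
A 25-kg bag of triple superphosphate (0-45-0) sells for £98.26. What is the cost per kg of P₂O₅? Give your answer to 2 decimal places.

£8.73 per kg P₂O₅

P₂O₅ in bag = 25 × 45% = 11.25 kg.
Cost per kg P₂O₅ = £98.26 / 11.25 = £8.7342.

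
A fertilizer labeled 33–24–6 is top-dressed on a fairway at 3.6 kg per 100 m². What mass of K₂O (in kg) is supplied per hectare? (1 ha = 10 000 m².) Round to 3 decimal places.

K₂O per 100 m² = 3.6 × 6% = 0.216 kg.
Convert to per hectare: 0.216 × 100 = 21.6 kg.

21.600 kg K₂O per hectare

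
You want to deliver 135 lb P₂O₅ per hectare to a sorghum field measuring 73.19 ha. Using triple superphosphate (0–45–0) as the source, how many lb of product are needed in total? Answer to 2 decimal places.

21957.00 lb

Product per hectare = 135 / 45% = 300 lb.
Total product = 300 × 73.19 = 21957 lb.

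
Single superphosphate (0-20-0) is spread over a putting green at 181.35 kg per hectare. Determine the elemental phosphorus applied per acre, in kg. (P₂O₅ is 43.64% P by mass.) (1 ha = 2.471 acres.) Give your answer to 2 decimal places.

6.41 kg P per acre

P₂O₅ per hectare = 181.35 × 20% = 36.27 kg.
Elemental P = 36.27 × 0.4364 = 15.8282 kg per hectare.
Convert to per acre: 15.8282 × 0.404694 = 6.4056 kg.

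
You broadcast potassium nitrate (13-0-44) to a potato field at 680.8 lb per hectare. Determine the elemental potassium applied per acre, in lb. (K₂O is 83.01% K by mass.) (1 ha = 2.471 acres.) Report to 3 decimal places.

K₂O per hectare = 680.8 × 44% = 299.552 lb.
Elemental K = 299.552 × 0.8301 = 248.658 lb per hectare.
Convert to per acre: 248.658 × 0.404694 = 100.6306 lb.

100.631 lb K per acre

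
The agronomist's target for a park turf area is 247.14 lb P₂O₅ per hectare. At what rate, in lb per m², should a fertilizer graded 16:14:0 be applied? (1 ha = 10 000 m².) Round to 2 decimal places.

0.18 lb of product per sq m

Product per hectare = 247.14 / 14% = 1765.29 lb.
Convert to per m²: 1765.29 × 0.0001 = 0.176529 lb.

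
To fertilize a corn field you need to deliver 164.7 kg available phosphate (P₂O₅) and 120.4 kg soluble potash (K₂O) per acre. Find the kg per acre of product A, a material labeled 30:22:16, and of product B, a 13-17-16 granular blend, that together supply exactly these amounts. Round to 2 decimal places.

Let a = kg of product A, b = kg of product B (per acre).
P₂O₅: 0.22·a + 0.17·b = 164.7
K₂O: 0.16·a + 0.16·b = 120.4
Eliminate b: (row1) − 0.17/0.16·(row2) → 0.05·a = 36.775, so a = 735.5.
Then b = (120.4 − 0.16·735.5) / 0.16 = 17.

735.50 kg product A, 17.00 kg product B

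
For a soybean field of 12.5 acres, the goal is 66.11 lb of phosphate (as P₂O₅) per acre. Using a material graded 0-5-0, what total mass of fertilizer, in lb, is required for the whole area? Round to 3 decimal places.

16527.500 lb

Product per acre = 66.11 / 5% = 1322.2 lb.
Total product = 1322.2 × 12.5 = 16527.5 lb.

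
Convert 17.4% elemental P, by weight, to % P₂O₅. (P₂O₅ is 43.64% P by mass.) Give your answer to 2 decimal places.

%P₂O₅ = 17.4 / 0.4364 = 39.8717%.

39.87% P₂O₅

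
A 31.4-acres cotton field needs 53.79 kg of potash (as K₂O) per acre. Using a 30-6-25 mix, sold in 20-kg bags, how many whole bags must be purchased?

338 bags

Product per acre = 53.79 / 25% = 215.16 kg.
Total product = 215.16 × 31.4 = 6756.02 kg.
Bags = ⌈6756.02 / 20⌉ = 338.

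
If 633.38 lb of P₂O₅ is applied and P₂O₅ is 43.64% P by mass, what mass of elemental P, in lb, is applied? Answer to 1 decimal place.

276.4 lb P

P = 633.38 × 0.4364 = 276.407 lb.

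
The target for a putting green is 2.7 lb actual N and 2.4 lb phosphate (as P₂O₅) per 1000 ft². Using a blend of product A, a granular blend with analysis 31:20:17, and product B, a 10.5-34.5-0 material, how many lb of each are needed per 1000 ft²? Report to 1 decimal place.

7.9 lb product A, 2.4 lb product B

With a, b = lb per 1000 ft² of product A and product B:
N: 0.31·a + 0.105·b = 2.7
P₂O₅: 0.2·a + 0.345·b = 2.4
Solving simultaneously: a = 7.90576, b = 2.37347.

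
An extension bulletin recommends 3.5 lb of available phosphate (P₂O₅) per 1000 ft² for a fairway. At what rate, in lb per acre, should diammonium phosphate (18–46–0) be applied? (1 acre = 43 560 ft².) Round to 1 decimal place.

Product per 1000 ft² = 3.5 / 46% = 7.6087 lb.
Convert to per acre: 7.6087 × 43.56 = 331.435 lb.

331.4 lb of product per acre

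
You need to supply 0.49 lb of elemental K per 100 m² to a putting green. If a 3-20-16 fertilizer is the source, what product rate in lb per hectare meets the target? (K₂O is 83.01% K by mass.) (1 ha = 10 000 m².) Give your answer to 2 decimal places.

As K₂O: 0.49 / 0.8301 = 0.59029 lb per 100 m².
Product per 100 m² = 0.59029 / 16% = 3.68931 lb.
Convert to per hectare: 3.68931 × 100 = 368.931 lb.

368.93 lb of product per hectare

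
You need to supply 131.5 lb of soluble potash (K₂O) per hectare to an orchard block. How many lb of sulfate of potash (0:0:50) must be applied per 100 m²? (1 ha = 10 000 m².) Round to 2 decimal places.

2.63 lb of product per hundred sq m

Product per hectare = 131.5 / 50% = 263 lb.
Convert to per 100 m²: 263 × 0.01 = 2.63 lb.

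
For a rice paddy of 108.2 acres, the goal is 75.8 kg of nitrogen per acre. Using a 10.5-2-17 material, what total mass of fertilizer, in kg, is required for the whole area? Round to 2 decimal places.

78110.10 kg

Product per acre = 75.8 / 10.5% = 721.905 kg.
Total product = 721.905 × 108.2 = 78110.095 kg.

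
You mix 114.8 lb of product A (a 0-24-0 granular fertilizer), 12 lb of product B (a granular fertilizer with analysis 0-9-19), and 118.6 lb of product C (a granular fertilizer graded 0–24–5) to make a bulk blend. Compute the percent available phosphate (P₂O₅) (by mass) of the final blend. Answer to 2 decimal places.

Total mass = 114.8 + 12 + 118.6 = 245.4 lb.
P₂O₅ mass = 24%×114.8 + 9%×12 + 24%×118.6 = 57.096 lb.
% P₂O₅ = 57.096 / 245.4 = 23.2665%.

23.27% P₂O₅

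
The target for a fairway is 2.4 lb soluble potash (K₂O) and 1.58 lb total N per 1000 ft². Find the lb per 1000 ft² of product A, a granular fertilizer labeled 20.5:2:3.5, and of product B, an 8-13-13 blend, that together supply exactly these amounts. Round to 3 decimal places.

With a, b = lb per 1000 ft² of product A and product B:
K₂O: 0.035·a + 0.13·b = 2.4
N: 0.205·a + 0.08·b = 1.58
Eliminate a: (row1) − 0.035/0.205·(row2) → 0.116341·b = 2.13024, so b = 18.3103.
Back-substitute: a = (2.4 − 0.13·18.3103) / 0.035 = 0.561845.

0.562 lb product A, 18.310 lb product B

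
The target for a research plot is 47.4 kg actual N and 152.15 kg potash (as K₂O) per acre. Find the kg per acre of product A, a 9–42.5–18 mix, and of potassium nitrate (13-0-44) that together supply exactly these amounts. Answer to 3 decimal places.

Let a = kg of product A, b = kg of potassium nitrate (per acre).
N: 0.09·a + 0.13·b = 47.4
K₂O: 0.18·a + 0.44·b = 152.15
Solving simultaneously: a = 66.4506, b = 318.6111.

66.451 kg product A, 318.611 kg potassium nitrate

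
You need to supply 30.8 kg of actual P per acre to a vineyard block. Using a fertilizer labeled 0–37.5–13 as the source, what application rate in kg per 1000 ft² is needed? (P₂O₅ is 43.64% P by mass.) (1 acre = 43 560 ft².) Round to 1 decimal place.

4.3 kg of product per thousand sq ft

As P₂O₅: 30.8 / 0.4364 = 70.5775 kg per acre.
Product per acre = 70.5775 / 37.5% = 188.207 kg.
Convert to per 1000 ft²: 188.207 × 0.0229568 = 4.32063 kg.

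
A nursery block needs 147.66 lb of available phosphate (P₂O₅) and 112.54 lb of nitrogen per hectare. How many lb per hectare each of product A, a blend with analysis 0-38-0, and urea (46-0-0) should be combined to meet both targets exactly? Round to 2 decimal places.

Per-hectare balance (a = product A, b = urea):
P₂O₅: 0.38·a + 0·b = 147.66
N: 0·a + 0.46·b = 112.54
Solving simultaneously: a = 388.579, b = 244.652.

388.58 lb product A, 244.65 lb urea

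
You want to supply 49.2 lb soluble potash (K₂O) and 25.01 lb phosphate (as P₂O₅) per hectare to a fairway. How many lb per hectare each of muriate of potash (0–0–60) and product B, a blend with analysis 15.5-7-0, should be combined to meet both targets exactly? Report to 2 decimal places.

82.00 lb muriate of potash, 357.29 lb product B

With a, b = lb per hectare of muriate of potash and product B:
K₂O: 0.6·a + 0·b = 49.2
P₂O₅: 0·a + 0.07·b = 25.01
Solving simultaneously: a = 82, b = 357.286.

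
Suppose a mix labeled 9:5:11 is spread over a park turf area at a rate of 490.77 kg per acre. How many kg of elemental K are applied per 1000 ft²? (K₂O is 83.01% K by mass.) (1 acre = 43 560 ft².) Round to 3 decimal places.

K₂O per acre = 490.77 × 11% = 53.9847 kg.
Elemental K = 53.9847 × 0.8301 = 44.8127 kg per acre.
Convert to per 1000 ft²: 44.8127 × 0.0229568 = 1.02876 kg.

1.029 kg K per thousand sq ft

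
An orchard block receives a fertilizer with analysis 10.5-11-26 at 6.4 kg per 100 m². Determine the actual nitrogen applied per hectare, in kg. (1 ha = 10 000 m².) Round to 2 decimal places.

67.20 kg N per hectare

nitrogen per 100 m² = 6.4 × 10.5% = 0.672 kg.
Convert to per hectare: 0.672 × 100 = 67.2 kg.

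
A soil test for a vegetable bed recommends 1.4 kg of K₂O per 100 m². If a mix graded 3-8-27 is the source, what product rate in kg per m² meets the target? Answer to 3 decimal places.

Product per 100 m² = 1.4 / 27% = 5.18519 kg.
Convert to per m²: 5.18519 × 0.01 = 0.0518519 kg.

0.052 kg of product per sq m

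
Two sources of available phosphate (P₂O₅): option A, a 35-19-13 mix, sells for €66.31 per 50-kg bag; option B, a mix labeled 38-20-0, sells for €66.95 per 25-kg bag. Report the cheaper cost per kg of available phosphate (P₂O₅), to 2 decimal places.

option A: P₂O₅ per bag = 50 × 19% = 9.5 kg; cost = 66.31 / 9.5 = €6.9800/kg P₂O₅.
option B: P₂O₅ per bag = 25 × 20% = 5 kg; cost = 66.95 / 5 = €13.3900/kg P₂O₅.
option A is cheaper.

€6.98 per kg P₂O₅ (option A)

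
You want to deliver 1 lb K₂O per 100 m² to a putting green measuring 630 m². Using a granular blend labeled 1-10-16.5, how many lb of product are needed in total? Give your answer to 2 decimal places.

Product per 100 m² = 1 / 16.5% = 6.06061 lb.
Total product = 6.06061 × 630 / 100 = 38.1818 lb.

38.18 lb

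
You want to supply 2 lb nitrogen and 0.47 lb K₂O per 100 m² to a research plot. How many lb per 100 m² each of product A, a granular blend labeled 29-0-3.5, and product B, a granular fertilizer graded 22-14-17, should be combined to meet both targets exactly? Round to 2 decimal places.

5.69 lb product A, 1.59 lb product B

Per-100 m² balance (a = product A, b = product B):
N: 0.29·a + 0.22·b = 2
K₂O: 0.035·a + 0.17·b = 0.47
Eliminate a: (row1) − 0.29/0.035·(row2) → -1.18857·b = -1.89429, so b = 1.59375.
Back-substitute: a = (2 − 0.22·1.59375) / 0.29 = 5.6875.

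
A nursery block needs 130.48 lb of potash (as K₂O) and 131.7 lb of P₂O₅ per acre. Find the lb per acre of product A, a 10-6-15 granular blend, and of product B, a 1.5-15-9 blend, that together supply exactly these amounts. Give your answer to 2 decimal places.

Let a = lb of product A, b = lb of product B (per acre).
K₂O: 0.15·a + 0.09·b = 130.48
P₂O₅: 0.06·a + 0.15·b = 131.7
From row1: a = (130.48 − 0.09·b) / 0.15.
Into row2: 0.06·(130.48 − 0.09·b)/0.15 + 0.15·b = 131.7 → b = 697.439, a = 451.404.

451.40 lb product A, 697.44 lb product B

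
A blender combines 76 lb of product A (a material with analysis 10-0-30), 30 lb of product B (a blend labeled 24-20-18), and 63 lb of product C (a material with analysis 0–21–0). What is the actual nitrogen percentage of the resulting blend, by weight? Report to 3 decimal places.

8.757% N

Total mass = 76 + 30 + 63 = 169 lb.
N mass = 10%×76 + 24%×30 + 0%×63 = 14.8 lb.
% N = 14.8 / 169 = 8.7574%.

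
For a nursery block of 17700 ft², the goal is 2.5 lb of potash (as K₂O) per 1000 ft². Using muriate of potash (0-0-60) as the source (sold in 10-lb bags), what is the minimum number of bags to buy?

8 bags

Product per 1000 ft² = 2.5 / 60% = 4.16667 lb.
Total product = 4.16667 × 17700 / 1000 = 73.75 lb.
Bags = ⌈73.75 / 10⌉ = 8.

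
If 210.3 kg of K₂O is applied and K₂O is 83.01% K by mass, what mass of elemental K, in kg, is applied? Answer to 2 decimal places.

174.57 kg K

K = 210.3 × 0.8301 = 174.57003 kg.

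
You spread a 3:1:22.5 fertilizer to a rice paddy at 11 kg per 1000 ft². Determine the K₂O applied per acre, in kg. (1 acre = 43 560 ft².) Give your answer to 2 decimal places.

107.81 kg K₂O per acre

K₂O per 1000 ft² = 11 × 22.5% = 2.475 kg.
Convert to per acre: 2.475 × 43.56 = 107.811 kg.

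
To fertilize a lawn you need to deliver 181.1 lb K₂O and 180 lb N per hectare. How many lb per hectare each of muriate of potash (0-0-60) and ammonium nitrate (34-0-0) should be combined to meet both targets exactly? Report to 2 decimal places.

301.83 lb muriate of potash, 529.41 lb ammonium nitrate

Per-hectare balance (a = muriate of potash, b = ammonium nitrate):
K₂O: 0.6·a + 0·b = 181.1
N: 0·a + 0.34·b = 180
Solving simultaneously: a = 301.833, b = 529.412.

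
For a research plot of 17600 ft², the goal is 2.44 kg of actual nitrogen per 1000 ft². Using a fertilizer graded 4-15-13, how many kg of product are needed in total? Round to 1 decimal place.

1073.6 kg

Product per 1000 ft² = 2.44 / 4% = 61 kg.
Total product = 61 × 17600 / 1000 = 1073.6 kg.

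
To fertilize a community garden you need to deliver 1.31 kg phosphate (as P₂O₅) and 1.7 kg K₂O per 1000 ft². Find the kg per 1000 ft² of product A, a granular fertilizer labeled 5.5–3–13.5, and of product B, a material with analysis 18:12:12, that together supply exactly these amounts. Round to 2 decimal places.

Let a = kg of product A, b = kg of product B (per 1000 ft²).
P₂O₅: 0.03·a + 0.12·b = 1.31
K₂O: 0.135·a + 0.12·b = 1.7
From row1: a = (1.31 − 0.12·b) / 0.03.
Into row2: 0.135·(1.31 − 0.12·b)/0.03 + 0.12·b = 1.7 → b = 9.9881, a = 3.71429.

3.71 kg product A, 9.99 kg product B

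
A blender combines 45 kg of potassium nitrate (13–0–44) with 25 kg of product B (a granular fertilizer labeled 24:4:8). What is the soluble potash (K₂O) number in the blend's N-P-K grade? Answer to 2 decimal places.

Total mass = 45 + 25 = 70 kg.
K₂O mass = 44%×45 + 8%×25 = 21.8 kg.
% K₂O = 21.8 / 70 = 31.1429%.

31.14% K₂O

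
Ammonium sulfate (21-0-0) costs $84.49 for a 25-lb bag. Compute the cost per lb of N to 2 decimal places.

$16.09 per lb N

N in bag = 25 × 21% = 5.25 lb.
Cost per lb N = $84.49 / 5.25 = $16.0933.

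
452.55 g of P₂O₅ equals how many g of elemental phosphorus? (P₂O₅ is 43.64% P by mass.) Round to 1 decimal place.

P = 452.55 × 0.4364 = 197.493 g.

197.5 g P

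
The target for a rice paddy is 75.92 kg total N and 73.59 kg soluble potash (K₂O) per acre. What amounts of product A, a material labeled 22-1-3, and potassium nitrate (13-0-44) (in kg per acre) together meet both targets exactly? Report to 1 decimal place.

256.6 kg product A, 149.8 kg potassium nitrate

With a, b = kg per acre of product A and potassium nitrate:
N: 0.22·a + 0.13·b = 75.92
K₂O: 0.03·a + 0.44·b = 73.59
Solving simultaneously: a = 256.5996, b = 149.755.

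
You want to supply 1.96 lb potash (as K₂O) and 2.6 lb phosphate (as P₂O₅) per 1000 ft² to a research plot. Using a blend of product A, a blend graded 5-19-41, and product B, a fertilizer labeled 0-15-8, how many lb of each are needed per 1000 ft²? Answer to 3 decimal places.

1.857 lb product A, 14.981 lb product B

Let a = lb of product A, b = lb of product B (per 1000 ft²).
K₂O: 0.41·a + 0.08·b = 1.96
P₂O₅: 0.19·a + 0.15·b = 2.6
Eliminate a: (row1) − 0.41/0.19·(row2) → -0.243684·b = -3.65053, so b = 14.9806.
Back-substitute: a = (1.96 − 0.08·14.9806) / 0.41 = 1.85745.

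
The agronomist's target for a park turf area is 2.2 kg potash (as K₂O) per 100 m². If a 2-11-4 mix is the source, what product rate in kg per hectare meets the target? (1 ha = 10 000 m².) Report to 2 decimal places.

5500.00 kg of product per hectare

Product per 100 m² = 2.2 / 4% = 55 kg.
Convert to per hectare: 55 × 100 = 5500 kg.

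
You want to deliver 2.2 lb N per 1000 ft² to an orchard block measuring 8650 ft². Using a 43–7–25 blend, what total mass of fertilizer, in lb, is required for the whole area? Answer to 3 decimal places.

Product per 1000 ft² = 2.2 / 43% = 5.11628 lb.
Total product = 5.11628 × 8650 / 1000 = 44.2558 lb.

44.256 lb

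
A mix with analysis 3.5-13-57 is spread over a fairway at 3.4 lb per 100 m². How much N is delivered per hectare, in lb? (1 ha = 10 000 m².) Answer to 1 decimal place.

11.9 lb N per hectare

nitrogen per 100 m² = 3.4 × 3.5% = 0.119 lb.
Convert to per hectare: 0.119 × 100 = 11.9 lb.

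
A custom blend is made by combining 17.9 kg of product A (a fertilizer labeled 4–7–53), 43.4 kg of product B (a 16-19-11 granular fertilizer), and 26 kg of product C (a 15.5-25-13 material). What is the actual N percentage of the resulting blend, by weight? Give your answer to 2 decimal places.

13.39% N

Total mass = 17.9 + 43.4 + 26 = 87.3 kg.
N mass = 4%×17.9 + 16%×43.4 + 15.5%×26 = 11.69 kg.
% N = 11.69 / 87.3 = 13.3906%.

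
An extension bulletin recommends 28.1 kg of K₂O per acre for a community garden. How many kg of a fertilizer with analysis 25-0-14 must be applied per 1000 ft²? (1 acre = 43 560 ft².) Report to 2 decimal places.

4.61 kg of product per thousand sq ft

Product per acre = 28.1 / 14% = 200.714 kg.
Convert to per 1000 ft²: 200.714 × 0.0229568 = 4.60777 kg.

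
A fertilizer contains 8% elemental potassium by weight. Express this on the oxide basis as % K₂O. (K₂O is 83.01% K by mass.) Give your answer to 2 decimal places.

9.64% K₂O

%K₂O = 8 / 0.8301 = 9.63739%.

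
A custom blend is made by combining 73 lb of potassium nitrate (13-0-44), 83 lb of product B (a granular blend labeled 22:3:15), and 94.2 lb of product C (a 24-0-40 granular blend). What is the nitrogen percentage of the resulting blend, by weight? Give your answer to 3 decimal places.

20.127% N

Total mass = 73 + 83 + 94.2 = 250.2 lb.
N mass = 13%×73 + 22%×83 + 24%×94.2 = 50.358 lb.
% N = 50.358 / 250.2 = 20.1271%.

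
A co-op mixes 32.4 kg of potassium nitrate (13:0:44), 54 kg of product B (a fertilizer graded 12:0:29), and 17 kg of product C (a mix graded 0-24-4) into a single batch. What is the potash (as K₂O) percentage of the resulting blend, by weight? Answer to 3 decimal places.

Total mass = 32.4 + 54 + 17 = 103.4 kg.
K₂O mass = 44%×32.4 + 29%×54 + 4%×17 = 30.596 kg.
% K₂O = 30.596 / 103.4 = 29.5899%.

29.590% K₂O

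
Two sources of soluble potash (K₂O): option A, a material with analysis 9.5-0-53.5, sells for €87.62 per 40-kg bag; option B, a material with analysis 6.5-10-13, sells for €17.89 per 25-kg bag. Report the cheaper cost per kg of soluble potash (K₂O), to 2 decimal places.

option A: K₂O per bag = 40 × 53.5% = 21.4 kg; cost = 87.62 / 21.4 = €4.0944/kg K₂O.
option B: K₂O per bag = 25 × 13% = 3.25 kg; cost = 17.89 / 3.25 = €5.5046/kg K₂O.
option A is cheaper.

€4.09 per kg K₂O (option A)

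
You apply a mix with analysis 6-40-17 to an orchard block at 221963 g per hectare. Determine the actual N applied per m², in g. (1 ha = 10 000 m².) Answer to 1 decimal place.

1.3 g N per sq m

nitrogen per hectare = 221963 × 6% = 13317.8 g.
Convert to per m²: 13317.8 × 0.0001 = 1.33178 g.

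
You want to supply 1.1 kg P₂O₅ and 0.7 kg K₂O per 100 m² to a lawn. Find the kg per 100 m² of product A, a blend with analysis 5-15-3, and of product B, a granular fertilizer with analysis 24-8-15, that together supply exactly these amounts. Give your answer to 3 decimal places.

Per-100 m² balance (a = product A, b = product B):
P₂O₅: 0.15·a + 0.08·b = 1.1
K₂O: 0.03·a + 0.15·b = 0.7
Eliminate b: (row1) − 0.08/0.15·(row2) → 0.134·a = 0.726667, so a = 5.42289.
Then b = (0.7 − 0.03·5.42289) / 0.15 = 3.58209.

5.423 kg product A, 3.582 kg product B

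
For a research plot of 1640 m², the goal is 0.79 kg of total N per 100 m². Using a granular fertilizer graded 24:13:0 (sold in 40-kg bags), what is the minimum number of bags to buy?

2 bags

Product per 100 m² = 0.79 / 24% = 3.29167 kg.
Total product = 3.29167 × 1640 / 100 = 53.9833 kg.
Bags = ⌈53.9833 / 40⌉ = 2.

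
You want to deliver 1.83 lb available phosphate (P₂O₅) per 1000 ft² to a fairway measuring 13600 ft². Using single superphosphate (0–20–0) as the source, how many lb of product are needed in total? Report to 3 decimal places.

124.440 lb

Product per 1000 ft² = 1.83 / 20% = 9.15 lb.
Total product = 9.15 × 13600 / 1000 = 124.44 lb.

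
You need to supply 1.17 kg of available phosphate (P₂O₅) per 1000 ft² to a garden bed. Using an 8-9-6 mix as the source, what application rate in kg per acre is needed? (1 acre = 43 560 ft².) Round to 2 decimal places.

Product per 1000 ft² = 1.17 / 9% = 13 kg.
Convert to per acre: 13 × 43.56 = 566.28 kg.

566.28 kg of product per acre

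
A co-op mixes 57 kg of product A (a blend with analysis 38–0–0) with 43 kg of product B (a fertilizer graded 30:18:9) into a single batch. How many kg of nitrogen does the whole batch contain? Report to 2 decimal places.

N mass = 38%×57 + 30%×43 = 34.56 kg.

34.56 kg N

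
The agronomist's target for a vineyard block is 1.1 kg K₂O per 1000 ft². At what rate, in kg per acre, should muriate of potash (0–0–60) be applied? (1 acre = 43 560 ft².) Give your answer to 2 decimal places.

Product per 1000 ft² = 1.1 / 60% = 1.83333 kg.
Convert to per acre: 1.83333 × 43.56 = 79.86 kg.

79.86 kg of product per acre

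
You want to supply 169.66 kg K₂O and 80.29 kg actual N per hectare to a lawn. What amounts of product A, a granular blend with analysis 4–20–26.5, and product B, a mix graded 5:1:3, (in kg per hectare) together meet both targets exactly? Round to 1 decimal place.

With a, b = kg per hectare of product A and product B:
K₂O: 0.265·a + 0.03·b = 169.66
N: 0.04·a + 0.05·b = 80.29
Eliminate b: (row1) − 0.03/0.05·(row2) → 0.241·a = 121.486, so a = 504.091.
Then b = (80.29 − 0.04·504.091) / 0.05 = 1202.53.

504.1 kg product A, 1202.5 kg product B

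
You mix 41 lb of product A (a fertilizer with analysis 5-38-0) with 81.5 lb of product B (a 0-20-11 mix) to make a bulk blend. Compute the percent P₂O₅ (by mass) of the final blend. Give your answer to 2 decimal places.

26.02% P₂O₅

Total mass = 41 + 81.5 = 122.5 lb.
P₂O₅ mass = 38%×41 + 20%×81.5 = 31.88 lb.
% P₂O₅ = 31.88 / 122.5 = 26.0245%.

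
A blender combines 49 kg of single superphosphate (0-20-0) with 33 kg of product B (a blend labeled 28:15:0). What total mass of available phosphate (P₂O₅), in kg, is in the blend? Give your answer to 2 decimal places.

14.75 kg P₂O₅

P₂O₅ mass = 20%×49 + 15%×33 = 14.75 kg.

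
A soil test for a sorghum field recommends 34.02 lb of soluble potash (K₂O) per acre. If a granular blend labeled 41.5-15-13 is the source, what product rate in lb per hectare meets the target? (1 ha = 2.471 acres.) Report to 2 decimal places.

Product per acre = 34.02 / 13% = 261.692 lb.
Convert to per hectare: 261.692 × 2.471 = 646.642 lb.

646.64 lb of product per hectare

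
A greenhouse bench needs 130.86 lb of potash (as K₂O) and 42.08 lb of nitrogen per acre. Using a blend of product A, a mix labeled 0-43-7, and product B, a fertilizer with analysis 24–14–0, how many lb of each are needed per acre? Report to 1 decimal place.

Let a = lb of product A, b = lb of product B (per acre).
K₂O: 0.07·a + 0·b = 130.86
N: 0·a + 0.24·b = 42.08
Solving simultaneously: a = 1869.43, b = 175.333.

1869.4 lb product A, 175.3 lb product B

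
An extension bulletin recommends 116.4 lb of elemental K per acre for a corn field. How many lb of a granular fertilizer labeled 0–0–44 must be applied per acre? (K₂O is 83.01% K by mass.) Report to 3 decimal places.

As K₂O: 116.4 / 0.8301 = 140.224 lb per acre.
Product per acre = 140.224 / 44% = 318.6911 lb.

318.691 lb of product per acre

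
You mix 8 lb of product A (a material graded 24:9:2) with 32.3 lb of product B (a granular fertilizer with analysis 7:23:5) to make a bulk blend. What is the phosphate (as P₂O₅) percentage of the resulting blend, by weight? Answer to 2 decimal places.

20.22% P₂O₅

Total mass = 8 + 32.3 = 40.3 lb.
P₂O₅ mass = 9%×8 + 23%×32.3 = 8.149 lb.
% P₂O₅ = 8.149 / 40.3 = 20.2208%.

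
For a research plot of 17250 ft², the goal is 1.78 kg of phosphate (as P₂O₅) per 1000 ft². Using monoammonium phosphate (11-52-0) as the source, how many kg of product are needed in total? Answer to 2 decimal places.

59.05 kg

Product per 1000 ft² = 1.78 / 52% = 3.42308 kg.
Total product = 3.42308 × 17250 / 1000 = 59.0481 kg.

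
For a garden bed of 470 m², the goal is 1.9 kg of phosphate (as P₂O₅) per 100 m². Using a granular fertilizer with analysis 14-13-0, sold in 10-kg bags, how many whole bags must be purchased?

Product per 100 m² = 1.9 / 13% = 14.6154 kg.
Total product = 14.6154 × 470 / 100 = 68.6923 kg.
Bags = ⌈68.6923 / 10⌉ = 7.

7 bags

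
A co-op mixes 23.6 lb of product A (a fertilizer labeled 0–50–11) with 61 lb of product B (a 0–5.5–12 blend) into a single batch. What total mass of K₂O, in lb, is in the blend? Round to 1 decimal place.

9.9 lb K₂O

K₂O mass = 11%×23.6 + 12%×61 = 9.916 lb.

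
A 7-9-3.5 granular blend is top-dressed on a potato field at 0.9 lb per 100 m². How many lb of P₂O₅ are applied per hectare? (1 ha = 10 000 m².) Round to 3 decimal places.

P₂O₅ per 100 m² = 0.9 × 9% = 0.081 lb.
Convert to per hectare: 0.081 × 100 = 8.1 lb.

8.100 lb P₂O₅ per hectare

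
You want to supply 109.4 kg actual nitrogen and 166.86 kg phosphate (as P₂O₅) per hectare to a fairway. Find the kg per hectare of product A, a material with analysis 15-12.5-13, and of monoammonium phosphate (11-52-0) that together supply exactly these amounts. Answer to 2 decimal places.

599.74 kg product A, 176.72 kg monoammonium phosphate

Let a = kg of product A, b = kg of monoammonium phosphate (per hectare).
N: 0.15·a + 0.11·b = 109.4
P₂O₅: 0.125·a + 0.52·b = 166.86
Solving simultaneously: a = 599.742, b = 176.716.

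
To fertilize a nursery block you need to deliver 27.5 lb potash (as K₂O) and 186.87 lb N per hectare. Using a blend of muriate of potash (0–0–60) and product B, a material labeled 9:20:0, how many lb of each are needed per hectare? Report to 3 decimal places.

Per-hectare balance (a = muriate of potash, b = product B):
K₂O: 0.6·a + 0·b = 27.5
N: 0·a + 0.09·b = 186.87
Solving simultaneously: a = 45.8333, b = 2076.3333.

45.833 lb muriate of potash, 2076.333 lb product B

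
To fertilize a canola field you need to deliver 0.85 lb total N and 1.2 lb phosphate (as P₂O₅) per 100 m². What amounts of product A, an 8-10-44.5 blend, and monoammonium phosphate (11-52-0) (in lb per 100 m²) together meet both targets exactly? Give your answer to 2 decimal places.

With a, b = lb per 100 m² of product A and monoammonium phosphate:
N: 0.08·a + 0.11·b = 0.85
P₂O₅: 0.1·a + 0.52·b = 1.2
Eliminate b: (row1) − 0.11/0.52·(row2) → 0.0588462·a = 0.596154, so a = 10.1307.
Then b = (1.2 − 0.1·10.1307) / 0.52 = 0.359477.

10.13 lb product A, 0.36 lb monoammonium phosphate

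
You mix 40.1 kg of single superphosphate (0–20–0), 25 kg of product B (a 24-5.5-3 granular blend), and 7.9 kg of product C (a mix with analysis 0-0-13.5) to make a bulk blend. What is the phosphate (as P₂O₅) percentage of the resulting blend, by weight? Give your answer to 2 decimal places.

12.87% P₂O₅

Total mass = 40.1 + 25 + 7.9 = 73 kg.
P₂O₅ mass = 20%×40.1 + 5.5%×25 + 0%×7.9 = 9.395 kg.
% P₂O₅ = 9.395 / 73 = 12.8699%.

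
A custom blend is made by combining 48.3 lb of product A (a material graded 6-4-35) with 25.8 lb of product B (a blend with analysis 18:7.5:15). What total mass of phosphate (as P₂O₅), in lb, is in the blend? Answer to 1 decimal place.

P₂O₅ mass = 4%×48.3 + 7.5%×25.8 = 3.867 lb.

3.9 lb P₂O₅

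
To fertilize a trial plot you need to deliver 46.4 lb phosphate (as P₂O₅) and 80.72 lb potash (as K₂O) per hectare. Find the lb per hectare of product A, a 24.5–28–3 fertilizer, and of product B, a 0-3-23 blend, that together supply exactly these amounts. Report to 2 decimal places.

With a, b = lb per hectare of product A and product B:
P₂O₅: 0.28·a + 0.03·b = 46.4
K₂O: 0.03·a + 0.23·b = 80.72
Eliminate b: (row1) − 0.03/0.23·(row2) → 0.276087·a = 35.8713, so a = 129.928.
Then b = (80.72 − 0.03·129.928) / 0.23 = 334.009.

129.93 lb product A, 334.01 lb product B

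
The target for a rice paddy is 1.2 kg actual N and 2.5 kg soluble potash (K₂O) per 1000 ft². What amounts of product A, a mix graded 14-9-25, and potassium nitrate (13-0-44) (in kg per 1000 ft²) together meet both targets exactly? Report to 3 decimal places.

Let a = kg of product A, b = kg of potassium nitrate (per 1000 ft²).
N: 0.14·a + 0.13·b = 1.2
K₂O: 0.25·a + 0.44·b = 2.5
Eliminate a: (row1) − 0.14/0.25·(row2) → -0.1164·b = -0.2, so b = 1.71821.
Back-substitute: a = (1.2 − 0.13·1.71821) / 0.14 = 6.97595.

6.976 kg product A, 1.718 kg potassium nitrate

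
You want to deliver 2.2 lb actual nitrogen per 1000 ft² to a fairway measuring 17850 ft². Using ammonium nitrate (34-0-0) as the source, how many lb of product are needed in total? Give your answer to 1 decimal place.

Product per 1000 ft² = 2.2 / 34% = 6.47059 lb.
Total product = 6.47059 × 17850 / 1000 = 115.5 lb.

115.5 lb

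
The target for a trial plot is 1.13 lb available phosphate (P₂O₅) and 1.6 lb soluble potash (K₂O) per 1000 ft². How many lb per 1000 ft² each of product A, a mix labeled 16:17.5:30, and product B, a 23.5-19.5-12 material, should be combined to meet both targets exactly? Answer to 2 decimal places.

With a, b = lb per 1000 ft² of product A and product B:
P₂O₅: 0.175·a + 0.195·b = 1.13
K₂O: 0.3·a + 0.12·b = 1.6
Eliminate b: (row1) − 0.195/0.12·(row2) → -0.3125·a = -1.47, so a = 4.704.
Then b = (1.6 − 0.3·4.704) / 0.12 = 1.57333.

4.70 lb product A, 1.57 lb product B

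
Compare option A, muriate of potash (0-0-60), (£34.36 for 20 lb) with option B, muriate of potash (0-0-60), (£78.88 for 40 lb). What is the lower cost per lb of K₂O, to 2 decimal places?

option A: K₂O per bag = 20 × 60% = 12 lb; cost = 34.36 / 12 = £2.8633/lb K₂O.
option B: K₂O per bag = 40 × 60% = 24 lb; cost = 78.88 / 24 = £3.2867/lb K₂O.
option A is cheaper.

£2.86 per lb K₂O (option A)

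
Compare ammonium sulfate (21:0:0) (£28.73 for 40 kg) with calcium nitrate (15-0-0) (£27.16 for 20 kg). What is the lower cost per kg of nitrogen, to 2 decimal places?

ammonium sulfate: N per bag = 40 × 21% = 8.4 kg; cost = 28.73 / 8.4 = £3.4202/kg N.
calcium nitrate: N per bag = 20 × 15% = 3 kg; cost = 27.16 / 3 = £9.0533/kg N.
ammonium sulfate is cheaper.

£3.42 per kg N (ammonium sulfate)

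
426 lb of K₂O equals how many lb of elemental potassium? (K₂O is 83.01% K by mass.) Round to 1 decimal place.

K = 426 × 0.8301 = 353.623 lb.

353.6 lb K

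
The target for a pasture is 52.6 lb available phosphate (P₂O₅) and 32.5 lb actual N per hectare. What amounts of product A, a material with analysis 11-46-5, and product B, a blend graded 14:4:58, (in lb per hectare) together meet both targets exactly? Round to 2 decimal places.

With a, b = lb per hectare of product A and product B:
P₂O₅: 0.46·a + 0.04·b = 52.6
N: 0.11·a + 0.14·b = 32.5
Solving simultaneously: a = 101.067, b = 152.733.

101.07 lb product A, 152.73 lb product B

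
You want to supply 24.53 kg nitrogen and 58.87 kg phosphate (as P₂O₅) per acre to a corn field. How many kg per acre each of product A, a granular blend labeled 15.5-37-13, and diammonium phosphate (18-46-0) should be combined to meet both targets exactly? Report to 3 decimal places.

Per-acre balance (a = product A, b = diammonium phosphate):
N: 0.155·a + 0.18·b = 24.53
P₂O₅: 0.37·a + 0.46·b = 58.87
From row1: a = (24.53 − 0.18·b) / 0.155.
Into row2: 0.37·(24.53 − 0.18·b)/0.155 + 0.46·b = 58.87 → b = 10.3723, a = 146.2128.

146.213 kg product A, 10.372 kg diammonium phosphate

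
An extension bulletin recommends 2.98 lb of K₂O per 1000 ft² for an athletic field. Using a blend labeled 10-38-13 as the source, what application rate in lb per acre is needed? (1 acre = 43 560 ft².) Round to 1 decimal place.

Product per 1000 ft² = 2.98 / 13% = 22.9231 lb.
Convert to per acre: 22.9231 × 43.56 = 998.529 lb.

998.5 lb of product per acre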